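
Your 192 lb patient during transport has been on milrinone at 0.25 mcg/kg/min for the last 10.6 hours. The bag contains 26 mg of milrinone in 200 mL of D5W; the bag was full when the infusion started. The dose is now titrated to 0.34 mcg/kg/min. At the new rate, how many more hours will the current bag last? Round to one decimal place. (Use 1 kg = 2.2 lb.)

6.8 hours

Initial rate:
Weight = 192 lb ÷ 2.2 lb/kg = 87.27273 kg
Dose = 0.25 mcg/kg/min × 87.27273 kg = 21.81818 mcg/min
21.81818 mcg/min × 60 min/hr = 1309.091 mcg/hr
Concentration = 26 mg ÷ 200 mL = 0.13 mg/mL = 130 mcg/mL
Rate = 1309.091 mcg/hr ÷ 130 mcg/mL = 10.06993 mL/hr
Volume infused so far = 10.06993 mL/hr × 10.6 hr = 106.7413 mL
Volume remaining = 200 − 106.7413 = 93.25874 mL
New rate:
Dose = 0.34 mcg/kg/min × 87.27273 kg = 29.67273 mcg/min
29.67273 mcg/min × 60 min/hr = 1780.364 mcg/hr
Rate = 1780.364 mcg/hr ÷ 130 mcg/mL = 13.6951 mL/hr
Time remaining = 93.25874 mL ÷ 13.6951 mL/hr = 6.809641 hr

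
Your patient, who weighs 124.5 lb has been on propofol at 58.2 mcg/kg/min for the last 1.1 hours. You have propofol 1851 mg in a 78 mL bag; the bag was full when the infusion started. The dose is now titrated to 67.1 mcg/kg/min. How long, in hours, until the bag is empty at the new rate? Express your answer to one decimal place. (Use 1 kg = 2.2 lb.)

Initial rate:
Weight = 124.5 lb ÷ 2.2 lb/kg = 56.59091 kg
Dose = 58.2 mcg/kg/min × 56.59091 kg = 3293.591 mcg/min
3293.591 mcg/min × 60 min/hr = 197615.5 mcg/hr
Concentration = 1851 mg ÷ 78 mL = 23.73077 mg/mL = 23730.77 mcg/mL
Rate = 197615.5 mcg/hr ÷ 23730.77 mcg/mL = 8.327394 mL/hr
Volume infused so far = 8.327394 mL/hr × 1.1 hr = 9.160133 mL
Volume remaining = 78 − 9.160133 = 68.83987 mL
New rate:
Dose = 67.1 mcg/kg/min × 56.59091 kg = 3797.25 mcg/min
3797.25 mcg/min × 60 min/hr = 227835 mcg/hr
Rate = 227835 mcg/hr ÷ 23730.77 mcg/mL = 9.600827 mL/hr
Time remaining = 68.83987 mL ÷ 9.600827 mL/hr = 7.170202 hr

7.2 hours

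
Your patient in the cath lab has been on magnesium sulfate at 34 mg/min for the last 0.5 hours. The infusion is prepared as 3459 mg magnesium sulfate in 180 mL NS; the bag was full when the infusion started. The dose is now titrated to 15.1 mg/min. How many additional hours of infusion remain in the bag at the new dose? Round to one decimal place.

2.7 hours

Initial rate:
34 mg/min × 60 min/hr = 2040 mg/hr
Concentration = 3459 mg ÷ 180 mL = 19.21667 mg/mL
Rate = 2040 mg/hr ÷ 19.21667 mg/mL = 106.1578 mL/hr
Volume infused so far = 106.1578 mL/hr × 0.5 hr = 53.07892 mL
Volume remaining = 180 − 53.07892 = 126.9211 mL
New rate:
15.1 mg/min × 60 min/hr = 906 mg/hr
Rate = 906 mg/hr ÷ 19.21667 mg/mL = 47.14657 mL/hr
Time remaining = 126.9211 mL ÷ 47.14657 mL/hr = 2.692053 hr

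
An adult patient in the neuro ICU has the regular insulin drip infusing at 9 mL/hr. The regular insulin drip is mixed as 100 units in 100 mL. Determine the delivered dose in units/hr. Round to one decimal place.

Concentration = 100 units ÷ 100 mL = 1 units/mL
Drug rate = 9 mL/hr × 1 units/mL = 9 units/hr

9.0 units/hr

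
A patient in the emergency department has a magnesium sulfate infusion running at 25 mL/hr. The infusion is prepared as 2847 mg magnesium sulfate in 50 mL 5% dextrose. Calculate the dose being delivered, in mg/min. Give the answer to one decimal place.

Concentration = 2847 mg ÷ 50 mL = 56.94 mg/mL
Drug rate = 25 mL/hr × 56.94 mg/mL = 1423.5 mg/hr
1423.5 mg/hr ÷ 60 min/hr = 23.725 mg/min

23.7 mg/min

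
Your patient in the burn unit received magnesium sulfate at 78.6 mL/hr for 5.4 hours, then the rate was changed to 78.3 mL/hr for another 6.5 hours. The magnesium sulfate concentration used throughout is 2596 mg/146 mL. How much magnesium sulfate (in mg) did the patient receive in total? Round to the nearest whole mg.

Concentration = 2596 mg ÷ 146 mL = 17.78082 mg/mL
Stage 1: 78.6 mL/hr × 5.4 hr = 424.44 mL → 424.44 mL × 17.78082 mg/mL = 7546.892 mg
Stage 2: 78.3 mL/hr × 6.5 hr = 508.95 mL → 508.95 mL × 17.78082 mg/mL = 9049.549 mg
Total = 7546.892 + 9049.549 = 16596.44 mg

16596 mg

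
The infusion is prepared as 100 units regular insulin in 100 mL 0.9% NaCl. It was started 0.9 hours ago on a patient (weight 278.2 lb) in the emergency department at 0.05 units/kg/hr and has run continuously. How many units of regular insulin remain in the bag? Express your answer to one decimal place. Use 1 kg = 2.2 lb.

94.3 units

Weight = 278.2 lb ÷ 2.2 lb/kg = 126.4545 kg
Dose = 0.05 units/kg/hr × 126.4545 kg = 6.322727 units/hr
Concentration = 100 units ÷ 100 mL = 1 units/mL
Rate = 6.322727 units/hr ÷ 1 units/mL = 6.322727 mL/hr
Volume infused = 6.322727 mL/hr × 0.9 hr = 5.690455 mL
Volume remaining = 100 − 5.690455 = 94.30955 mL
Drug remaining = 94.30955 mL × 1 units/mL = 94.30955 units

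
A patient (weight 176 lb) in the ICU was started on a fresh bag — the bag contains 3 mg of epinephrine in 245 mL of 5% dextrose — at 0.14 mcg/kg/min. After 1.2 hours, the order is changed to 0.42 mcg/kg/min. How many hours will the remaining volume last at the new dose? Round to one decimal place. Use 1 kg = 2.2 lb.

Initial rate:
Weight = 176 lb ÷ 2.2 lb/kg = 80 kg
Dose = 0.14 mcg/kg/min × 80 kg = 11.2 mcg/min
11.2 mcg/min × 60 min/hr = 672 mcg/hr
Concentration = 3 mg ÷ 245 mL = 0.0122449 mg/mL = 12.2449 mcg/mL
Rate = 672 mcg/hr ÷ 12.2449 mcg/mL = 54.88 mL/hr
Volume infused so far = 54.88 mL/hr × 1.2 hr = 65.856 mL
Volume remaining = 245 − 65.856 = 179.144 mL
New rate:
Dose = 0.42 mcg/kg/min × 80 kg = 33.6 mcg/min
33.6 mcg/min × 60 min/hr = 2016 mcg/hr
Rate = 2016 mcg/hr ÷ 12.2449 mcg/mL = 164.64 mL/hr
Time remaining = 179.144 mL ÷ 164.64 mL/hr = 1.088095 hr

1.1 hours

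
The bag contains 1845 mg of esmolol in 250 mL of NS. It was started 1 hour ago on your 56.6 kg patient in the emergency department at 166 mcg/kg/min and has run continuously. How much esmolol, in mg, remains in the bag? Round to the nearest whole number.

1281 mg

Dose = 166 mcg/kg/min × 56.6 kg = 9395.6 mcg/min
9395.6 mcg/min × 60 min/hr = 563736 mcg/hr
Concentration = 1845 mg ÷ 250 mL = 7.38 mg/mL = 7380 mcg/mL
Rate = 563736 mcg/hr ÷ 7380 mcg/mL = 76.38699 mL/hr
Volume infused = 76.38699 mL/hr × 1 hr = 76.38699 mL
Volume remaining = 250 − 76.38699 = 173.613 mL
Drug remaining = 173.613 mL × 7380 mcg/mL = 1281264 mcg = 1281.264 mg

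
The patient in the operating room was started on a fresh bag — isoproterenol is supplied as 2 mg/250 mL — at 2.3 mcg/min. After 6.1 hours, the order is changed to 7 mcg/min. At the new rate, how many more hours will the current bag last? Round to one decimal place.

2.8 hours

Initial rate:
2.3 mcg/min × 60 min/hr = 138 mcg/hr
Concentration = 2 mg ÷ 250 mL = 0.008 mg/mL = 8 mcg/mL
Rate = 138 mcg/hr ÷ 8 mcg/mL = 17.25 mL/hr
Volume infused so far = 17.25 mL/hr × 6.1 hr = 105.225 mL
Volume remaining = 250 − 105.225 = 144.775 mL
New rate:
7 mcg/min × 60 min/hr = 420 mcg/hr
Rate = 420 mcg/hr ÷ 8 mcg/mL = 52.5 mL/hr
Time remaining = 144.775 mL ÷ 52.5 mL/hr = 2.757619 hr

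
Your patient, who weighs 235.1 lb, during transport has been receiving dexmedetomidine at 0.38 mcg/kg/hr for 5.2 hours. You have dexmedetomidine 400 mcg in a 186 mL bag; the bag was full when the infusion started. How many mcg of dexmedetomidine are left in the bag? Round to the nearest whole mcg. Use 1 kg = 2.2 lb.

Weight = 235.1 lb ÷ 2.2 lb/kg = 106.8636 kg
Dose = 0.38 mcg/kg/hr × 106.8636 kg = 40.60818 mcg/hr
Concentration = 400 mcg ÷ 186 mL = 2.150538 mcg/mL
Rate = 40.60818 mcg/hr ÷ 2.150538 mcg/mL = 18.8828 mL/hr
Volume infused = 18.8828 mL/hr × 5.2 hr = 98.19058 mL
Volume remaining = 186 − 98.19058 = 87.80942 mL
Drug remaining = 87.80942 mL × 2.150538 mcg/mL = 188.8375 mcg

189 mcg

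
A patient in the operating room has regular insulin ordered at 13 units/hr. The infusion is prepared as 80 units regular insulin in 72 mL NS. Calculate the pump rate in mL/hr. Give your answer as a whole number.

Concentration = 80 units ÷ 72 mL = 1.111111 units/mL
Rate = 13 units/hr ÷ 1.111111 units/mL = 11.7 mL/hr

12 mL/hr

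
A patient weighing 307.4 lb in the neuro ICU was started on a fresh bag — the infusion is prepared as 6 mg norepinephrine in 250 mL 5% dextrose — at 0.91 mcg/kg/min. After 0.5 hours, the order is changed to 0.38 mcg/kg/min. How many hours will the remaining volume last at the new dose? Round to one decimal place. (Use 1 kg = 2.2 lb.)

Initial rate:
Weight = 307.4 lb ÷ 2.2 lb/kg = 139.7273 kg
Dose = 0.91 mcg/kg/min × 139.7273 kg = 127.1518 mcg/min
127.1518 mcg/min × 60 min/hr = 7629.109 mcg/hr
Concentration = 6 mg ÷ 250 mL = 0.024 mg/mL = 24 mcg/mL
Rate = 7629.109 mcg/hr ÷ 24 mcg/mL = 317.8795 mL/hr
Volume infused so far = 317.8795 mL/hr × 0.5 hr = 158.9398 mL
Volume remaining = 250 − 158.9398 = 91.06023 mL
New rate:
Dose = 0.38 mcg/kg/min × 139.7273 kg = 53.09636 mcg/min
53.09636 mcg/min × 60 min/hr = 3185.782 mcg/hr
Rate = 3185.782 mcg/hr ÷ 24 mcg/mL = 132.7409 mL/hr
Time remaining = 91.06023 mL ÷ 132.7409 mL/hr = 0.6859997 hr

0.7 hours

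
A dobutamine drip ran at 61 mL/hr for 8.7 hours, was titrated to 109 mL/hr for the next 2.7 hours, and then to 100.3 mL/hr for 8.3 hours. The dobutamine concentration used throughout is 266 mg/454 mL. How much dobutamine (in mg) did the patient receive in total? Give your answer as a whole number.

Concentration = 266 mg ÷ 454 mL = 0.5859031 mg/mL
Stage 1: 61 mL/hr × 8.7 hr = 530.7 mL → 530.7 mL × 0.5859031 mg/mL = 310.9388 mg
Stage 2: 109 mL/hr × 2.7 hr = 294.3 mL → 294.3 mL × 0.5859031 mg/mL = 172.4313 mg
Stage 3: 100.3 mL/hr × 8.3 hr = 832.49 mL → 832.49 mL × 0.5859031 mg/mL = 487.7585 mg
Total = 310.9388 + 172.4313 + 487.7585 = 971.1285 mg

971 mg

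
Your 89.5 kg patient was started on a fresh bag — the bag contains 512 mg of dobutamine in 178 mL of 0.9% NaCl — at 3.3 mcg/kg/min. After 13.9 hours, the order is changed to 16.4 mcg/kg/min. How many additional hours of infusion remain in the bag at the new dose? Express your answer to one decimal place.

3.0 hours

Initial rate:
Dose = 3.3 mcg/kg/min × 89.5 kg = 295.35 mcg/min
295.35 mcg/min × 60 min/hr = 17721 mcg/hr
Concentration = 512 mg ÷ 178 mL = 2.876404 mg/mL = 2876.404 mcg/mL
Rate = 17721 mcg/hr ÷ 2876.404 mcg/mL = 6.160816 mL/hr
Volume infused so far = 6.160816 mL/hr × 13.9 hr = 85.63535 mL
Volume remaining = 178 − 85.63535 = 92.36465 mL
New rate:
Dose = 16.4 mcg/kg/min × 89.5 kg = 1467.8 mcg/min
1467.8 mcg/min × 60 min/hr = 88068 mcg/hr
Rate = 88068 mcg/hr ÷ 2876.404 mcg/mL = 30.61739 mL/hr
Time remaining = 92.36465 mL ÷ 30.61739 mL/hr = 3.016738 hr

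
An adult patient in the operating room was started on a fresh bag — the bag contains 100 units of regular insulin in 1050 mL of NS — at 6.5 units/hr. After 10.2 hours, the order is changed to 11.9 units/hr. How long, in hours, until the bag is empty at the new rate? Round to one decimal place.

2.8 hours

Initial rate:
Concentration = 100 units ÷ 1050 mL = 0.0952381 units/mL
Rate = 6.5 units/hr ÷ 0.0952381 units/mL = 68.25 mL/hr
Volume infused so far = 68.25 mL/hr × 10.2 hr = 696.15 mL
Volume remaining = 1050 − 696.15 = 353.85 mL
New rate:
Rate = 11.9 units/hr ÷ 0.0952381 units/mL = 124.95 mL/hr
Time remaining = 353.85 mL ÷ 124.95 mL/hr = 2.831933 hr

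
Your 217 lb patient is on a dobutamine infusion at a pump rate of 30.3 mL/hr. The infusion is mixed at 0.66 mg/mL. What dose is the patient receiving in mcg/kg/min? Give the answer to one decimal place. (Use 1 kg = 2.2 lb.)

3.4 mcg/kg/min

Weight = 217 lb ÷ 2.2 lb/kg = 98.63636 kg
Concentration = 0.66 mg/mL = 660 mcg/mL
Drug rate = 30.3 mL/hr × 660 mcg/mL = 19998 mcg/hr
19998 mcg/hr ÷ 60 min/hr = 333.3 mcg/min
333.3 mcg/min ÷ 98.63636 kg = 3.379078 mcg/kg/min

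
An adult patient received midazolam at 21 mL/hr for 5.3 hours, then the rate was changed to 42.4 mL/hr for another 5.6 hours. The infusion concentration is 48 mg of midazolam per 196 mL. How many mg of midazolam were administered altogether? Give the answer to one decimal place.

85.4 mg

Concentration = 48 mg ÷ 196 mL = 0.244898 mg/mL
Stage 1: 21 mL/hr × 5.3 hr = 111.3 mL → 111.3 mL × 0.244898 mg/mL = 27.25714 mg
Stage 2: 42.4 mL/hr × 5.6 hr = 237.44 mL → 237.44 mL × 0.244898 mg/mL = 58.14857 mg
Total = 27.25714 + 58.14857 = 85.40571 mg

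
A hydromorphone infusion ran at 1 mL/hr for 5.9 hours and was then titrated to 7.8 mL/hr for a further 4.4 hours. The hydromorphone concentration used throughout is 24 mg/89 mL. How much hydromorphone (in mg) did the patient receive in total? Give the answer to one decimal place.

Concentration = 24 mg ÷ 89 mL = 0.2696629 mg/mL
Stage 1: 1 mL/hr × 5.9 hr = 5.9 mL → 5.9 mL × 0.2696629 mg/mL = 1.591011 mg
Stage 2: 7.8 mL/hr × 4.4 hr = 34.32 mL → 34.32 mL × 0.2696629 mg/mL = 9.254831 mg
Total = 1.591011 + 9.254831 = 10.84584 mg

10.8 mg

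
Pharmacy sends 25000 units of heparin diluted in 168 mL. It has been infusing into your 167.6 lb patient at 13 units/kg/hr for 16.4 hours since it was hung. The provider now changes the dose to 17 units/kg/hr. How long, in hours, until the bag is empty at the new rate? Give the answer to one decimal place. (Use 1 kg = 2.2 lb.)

6.8 hours

Initial rate:
Weight = 167.6 lb ÷ 2.2 lb/kg = 76.18182 kg
Dose = 13 units/kg/hr × 76.18182 kg = 990.3636 units/hr
Concentration = 25000 units ÷ 168 mL = 148.8095 units/mL
Rate = 990.3636 units/hr ÷ 148.8095 units/mL = 6.655244 mL/hr
Volume infused so far = 6.655244 mL/hr × 16.4 hr = 109.146 mL
Volume remaining = 168 − 109.146 = 58.854 mL
New rate:
Dose = 17 units/kg/hr × 76.18182 kg = 1295.091 units/hr
Rate = 1295.091 units/hr ÷ 148.8095 units/mL = 8.703011 mL/hr
Time remaining = 58.854 mL ÷ 8.703011 mL/hr = 6.762488 hr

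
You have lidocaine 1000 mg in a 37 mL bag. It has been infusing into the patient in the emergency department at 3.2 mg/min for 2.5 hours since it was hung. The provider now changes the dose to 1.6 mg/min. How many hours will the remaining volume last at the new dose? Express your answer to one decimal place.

5.4 hours

Initial rate:
3.2 mg/min × 60 min/hr = 192 mg/hr
Concentration = 1000 mg ÷ 37 mL = 27.02703 mg/mL
Rate = 192 mg/hr ÷ 27.02703 mg/mL = 7.104 mL/hr
Volume infused so far = 7.104 mL/hr × 2.5 hr = 17.76 mL
Volume remaining = 37 − 17.76 = 19.24 mL
New rate:
1.6 mg/min × 60 min/hr = 96 mg/hr
Rate = 96 mg/hr ÷ 27.02703 mg/mL = 3.552 mL/hr
Time remaining = 19.24 mL ÷ 3.552 mL/hr = 5.416667 hr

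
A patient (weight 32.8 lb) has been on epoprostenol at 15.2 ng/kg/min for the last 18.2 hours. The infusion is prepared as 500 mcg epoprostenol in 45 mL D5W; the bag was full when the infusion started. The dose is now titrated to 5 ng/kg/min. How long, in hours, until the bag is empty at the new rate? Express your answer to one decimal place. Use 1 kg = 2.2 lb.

56.5 hours

Initial rate:
Weight = 32.8 lb ÷ 2.2 lb/kg = 14.90909 kg
Dose = 15.2 ng/kg/min × 14.90909 kg = 226.6182 ng/min
226.6182 ng/min × 60 min/hr = 13597.09 ng/hr
Concentration = 500 mcg ÷ 45 mL = 11.11111 mcg/mL = 11111.11 ng/mL
Rate = 13597.09 ng/hr ÷ 11111.11 ng/mL = 1.223738 mL/hr
Volume infused so far = 1.223738 mL/hr × 18.2 hr = 22.27203 mL
Volume remaining = 45 − 22.27203 = 22.72797 mL
New rate:
Dose = 5 ng/kg/min × 14.90909 kg = 74.54545 ng/min
74.54545 ng/min × 60 min/hr = 4472.727 ng/hr
Rate = 4472.727 ng/hr ÷ 11111.11 ng/mL = 0.4025455 mL/hr
Time remaining = 22.72797 mL ÷ 0.4025455 mL/hr = 56.46062 hr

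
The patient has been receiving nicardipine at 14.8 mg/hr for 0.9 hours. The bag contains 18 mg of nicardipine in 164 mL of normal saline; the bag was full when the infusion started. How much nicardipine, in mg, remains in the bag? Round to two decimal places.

4.68 mg

Concentration = 18 mg ÷ 164 mL = 0.1097561 mg/mL
Rate = 14.8 mg/hr ÷ 0.1097561 mg/mL = 134.8444 mL/hr
Volume infused = 134.8444 mL/hr × 0.9 hr = 121.36 mL
Volume remaining = 164 − 121.36 = 42.64 mL
Drug remaining = 42.64 mL × 0.1097561 mg/mL = 4.68 mg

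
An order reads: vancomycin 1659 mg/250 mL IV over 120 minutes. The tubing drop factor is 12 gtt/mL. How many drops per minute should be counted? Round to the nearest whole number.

25 gtt/min

250 mL ÷ (120 min) = 2.083333 mL/min
2.083333 mL/min × 12 gtt/mL = 25 gtt/min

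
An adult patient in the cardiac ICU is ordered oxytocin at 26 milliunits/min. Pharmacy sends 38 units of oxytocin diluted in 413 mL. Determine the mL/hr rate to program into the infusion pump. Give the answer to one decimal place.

26 milliunits/min × 60 min/hr = 1560 milliunits/hr
Concentration = 38 units ÷ 413 mL = 0.09200969 units/mL = 92.00969 milliunits/mL
Rate = 1560 milliunits/hr ÷ 92.00969 milliunits/mL = 16.95474 mL/hr

17.0 mL/hr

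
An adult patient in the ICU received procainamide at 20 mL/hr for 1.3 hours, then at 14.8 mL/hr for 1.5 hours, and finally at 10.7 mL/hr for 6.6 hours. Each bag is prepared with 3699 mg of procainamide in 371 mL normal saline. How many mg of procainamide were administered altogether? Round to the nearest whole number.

1185 mg

Concentration = 3699 mg ÷ 371 mL = 9.97035 mg/mL
Stage 1: 20 mL/hr × 1.3 hr = 26 mL → 26 mL × 9.97035 mg/mL = 259.2291 mg
Stage 2: 14.8 mL/hr × 1.5 hr = 22.2 mL → 22.2 mL × 9.97035 mg/mL = 221.3418 mg
Stage 3: 10.7 mL/hr × 6.6 hr = 70.62 mL → 70.62 mL × 9.97035 mg/mL = 704.1061 mg
Total = 259.2291 + 221.3418 + 704.1061 = 1184.677 mg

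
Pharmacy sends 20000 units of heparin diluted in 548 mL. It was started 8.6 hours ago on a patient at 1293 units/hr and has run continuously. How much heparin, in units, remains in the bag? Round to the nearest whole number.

Concentration = 20000 units ÷ 548 mL = 36.49635 units/mL
Rate = 1293 units/hr ÷ 36.49635 units/mL = 35.4282 mL/hr
Volume infused = 35.4282 mL/hr × 8.6 hr = 304.6825 mL
Volume remaining = 548 − 304.6825 = 243.3175 mL
Drug remaining = 243.3175 mL × 36.49635 units/mL = 8880.2 units

8880 units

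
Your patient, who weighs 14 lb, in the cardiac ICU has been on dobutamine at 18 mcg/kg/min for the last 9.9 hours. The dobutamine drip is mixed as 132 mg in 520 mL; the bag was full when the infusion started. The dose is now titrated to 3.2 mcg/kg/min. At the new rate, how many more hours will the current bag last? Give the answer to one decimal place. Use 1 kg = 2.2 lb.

52.3 hours

Initial rate:
Weight = 14 lb ÷ 2.2 lb/kg = 6.363636 kg
Dose = 18 mcg/kg/min × 6.363636 kg = 114.5455 mcg/min
114.5455 mcg/min × 60 min/hr = 6872.727 mcg/hr
Concentration = 132 mg ÷ 520 mL = 0.2538462 mg/mL = 253.8462 mcg/mL
Rate = 6872.727 mcg/hr ÷ 253.8462 mcg/mL = 27.07438 mL/hr
Volume infused so far = 27.07438 mL/hr × 9.9 hr = 268.0364 mL
Volume remaining = 520 − 268.0364 = 251.9636 mL
New rate:
Dose = 3.2 mcg/kg/min × 6.363636 kg = 20.36364 mcg/min
20.36364 mcg/min × 60 min/hr = 1221.818 mcg/hr
Rate = 1221.818 mcg/hr ÷ 253.8462 mcg/mL = 4.813223 mL/hr
Time remaining = 251.9636 mL ÷ 4.813223 mL/hr = 52.34821 hr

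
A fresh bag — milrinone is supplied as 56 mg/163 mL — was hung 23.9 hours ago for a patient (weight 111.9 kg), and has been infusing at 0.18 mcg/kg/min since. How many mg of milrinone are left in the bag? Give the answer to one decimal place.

27.1 mg

Dose = 0.18 mcg/kg/min × 111.9 kg = 20.142 mcg/min
20.142 mcg/min × 60 min/hr = 1208.52 mcg/hr
Concentration = 56 mg ÷ 163 mL = 0.3435583 mg/mL = 343.5583 mcg/mL
Rate = 1208.52 mcg/hr ÷ 343.5583 mcg/mL = 3.517656 mL/hr
Volume infused = 3.517656 mL/hr × 23.9 hr = 84.07199 mL
Volume remaining = 163 − 84.07199 = 78.92801 mL
Drug remaining = 78.92801 mL × 343.5583 mcg/mL = 27116.37 mcg = 27.11637 mg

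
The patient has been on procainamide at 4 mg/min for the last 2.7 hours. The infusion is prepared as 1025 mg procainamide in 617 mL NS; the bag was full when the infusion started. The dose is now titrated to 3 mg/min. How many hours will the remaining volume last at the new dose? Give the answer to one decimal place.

Initial rate:
4 mg/min × 60 min/hr = 240 mg/hr
Concentration = 1025 mg ÷ 617 mL = 1.661264 mg/mL
Rate = 240 mg/hr ÷ 1.661264 mg/mL = 144.4683 mL/hr
Volume infused so far = 144.4683 mL/hr × 2.7 hr = 390.0644 mL
Volume remaining = 617 − 390.0644 = 226.9356 mL
New rate:
3 mg/min × 60 min/hr = 180 mg/hr
Rate = 180 mg/hr ÷ 1.661264 mg/mL = 108.3512 mL/hr
Time remaining = 226.9356 mL ÷ 108.3512 mL/hr = 2.094444 hr

2.1 hours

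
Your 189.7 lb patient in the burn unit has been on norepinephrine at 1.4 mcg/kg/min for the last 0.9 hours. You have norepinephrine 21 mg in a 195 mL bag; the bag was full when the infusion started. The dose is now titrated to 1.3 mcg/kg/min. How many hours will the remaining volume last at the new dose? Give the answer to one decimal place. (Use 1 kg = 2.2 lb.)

Initial rate:
Weight = 189.7 lb ÷ 2.2 lb/kg = 86.22727 kg
Dose = 1.4 mcg/kg/min × 86.22727 kg = 120.7182 mcg/min
120.7182 mcg/min × 60 min/hr = 7243.091 mcg/hr
Concentration = 21 mg ÷ 195 mL = 0.1076923 mg/mL = 107.6923 mcg/mL
Rate = 7243.091 mcg/hr ÷ 107.6923 mcg/mL = 67.25727 mL/hr
Volume infused so far = 67.25727 mL/hr × 0.9 hr = 60.53155 mL
Volume remaining = 195 − 60.53155 = 134.4685 mL
New rate:
Dose = 1.3 mcg/kg/min × 86.22727 kg = 112.0955 mcg/min
112.0955 mcg/min × 60 min/hr = 6725.727 mcg/hr
Rate = 6725.727 mcg/hr ÷ 107.6923 mcg/mL = 62.45318 mL/hr
Time remaining = 134.4685 mL ÷ 62.45318 mL/hr = 2.153108 hr

2.2 hours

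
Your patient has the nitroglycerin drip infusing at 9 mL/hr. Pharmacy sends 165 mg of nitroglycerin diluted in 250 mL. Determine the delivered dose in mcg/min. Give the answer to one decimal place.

99.0 mcg/min

Concentration = 165 mg ÷ 250 mL = 0.66 mg/mL = 660 mcg/mL
Drug rate = 9 mL/hr × 660 mcg/mL = 5940 mcg/hr
5940 mcg/hr ÷ 60 min/hr = 99 mcg/min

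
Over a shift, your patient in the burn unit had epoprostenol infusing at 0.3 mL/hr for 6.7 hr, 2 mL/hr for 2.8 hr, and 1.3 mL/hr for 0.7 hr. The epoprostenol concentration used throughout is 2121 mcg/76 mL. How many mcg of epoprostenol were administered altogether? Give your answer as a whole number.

Concentration = 2121 mcg ÷ 76 mL = 27.90789 mcg/mL
Stage 1: 0.3 mL/hr × 6.7 hr = 2.01 mL → 2.01 mL × 27.90789 mcg/mL = 56.09487 mcg
Stage 2: 2 mL/hr × 2.8 hr = 5.6 mL → 5.6 mL × 27.90789 mcg/mL = 156.2842 mcg
Stage 3: 1.3 mL/hr × 0.7 hr = 0.91 mL → 0.91 mL × 27.90789 mcg/mL = 25.39618 mcg
Total = 56.09487 + 156.2842 + 25.39618 = 237.7753 mcg

238 mcg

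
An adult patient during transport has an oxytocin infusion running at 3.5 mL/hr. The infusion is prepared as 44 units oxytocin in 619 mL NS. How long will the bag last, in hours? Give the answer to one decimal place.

176.9 hours

Duration = 619 mL ÷ 3.5 mL/hr = 176.8571 hr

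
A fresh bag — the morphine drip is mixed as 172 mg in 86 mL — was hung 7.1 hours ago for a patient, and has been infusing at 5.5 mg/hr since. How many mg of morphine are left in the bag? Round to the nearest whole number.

133 mg

Concentration = 172 mg ÷ 86 mL = 2 mg/mL
Rate = 5.5 mg/hr ÷ 2 mg/mL = 2.75 mL/hr
Volume infused = 2.75 mL/hr × 7.1 hr = 19.525 mL
Volume remaining = 86 − 19.525 = 66.475 mL
Drug remaining = 66.475 mL × 2 mg/mL = 132.95 mg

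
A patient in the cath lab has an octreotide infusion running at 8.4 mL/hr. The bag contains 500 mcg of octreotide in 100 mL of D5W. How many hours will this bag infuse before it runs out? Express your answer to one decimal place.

Duration = 100 mL ÷ 8.4 mL/hr = 11.90476 hr

11.9 hours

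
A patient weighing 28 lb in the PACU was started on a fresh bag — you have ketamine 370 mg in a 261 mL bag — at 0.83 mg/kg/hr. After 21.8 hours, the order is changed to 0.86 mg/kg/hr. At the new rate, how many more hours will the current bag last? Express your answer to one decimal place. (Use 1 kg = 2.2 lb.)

Initial rate:
Weight = 28 lb ÷ 2.2 lb/kg = 12.72727 kg
Dose = 0.83 mg/kg/hr × 12.72727 kg = 10.56364 mg/hr
Concentration = 370 mg ÷ 261 mL = 1.417625 mg/mL
Rate = 10.56364 mg/hr ÷ 1.417625 mg/mL = 7.451646 mL/hr
Volume infused so far = 7.451646 mL/hr × 21.8 hr = 162.4459 mL
Volume remaining = 261 − 162.4459 = 98.55411 mL
New rate:
Dose = 0.86 mg/kg/hr × 12.72727 kg = 10.94545 mg/hr
Rate = 10.94545 mg/hr ÷ 1.417625 mg/mL = 7.720983 mL/hr
Time remaining = 98.55411 mL ÷ 7.720983 mL/hr = 12.76445 hr

12.8 hours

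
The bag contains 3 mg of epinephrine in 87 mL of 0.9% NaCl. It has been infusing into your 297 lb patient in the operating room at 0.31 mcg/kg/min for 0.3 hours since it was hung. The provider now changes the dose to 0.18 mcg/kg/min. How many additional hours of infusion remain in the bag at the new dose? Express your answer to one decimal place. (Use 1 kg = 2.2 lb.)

1.5 hours

Initial rate:
Weight = 297 lb ÷ 2.2 lb/kg = 135 kg
Dose = 0.31 mcg/kg/min × 135 kg = 41.85 mcg/min
41.85 mcg/min × 60 min/hr = 2511 mcg/hr
Concentration = 3 mg ÷ 87 mL = 0.03448276 mg/mL = 34.48276 mcg/mL
Rate = 2511 mcg/hr ÷ 34.48276 mcg/mL = 72.819 mL/hr
Volume infused so far = 72.819 mL/hr × 0.3 hr = 21.8457 mL
Volume remaining = 87 − 21.8457 = 65.1543 mL
New rate:
Dose = 0.18 mcg/kg/min × 135 kg = 24.3 mcg/min
24.3 mcg/min × 60 min/hr = 1458 mcg/hr
Rate = 1458 mcg/hr ÷ 34.48276 mcg/mL = 42.282 mL/hr
Time remaining = 65.1543 mL ÷ 42.282 mL/hr = 1.540947 hr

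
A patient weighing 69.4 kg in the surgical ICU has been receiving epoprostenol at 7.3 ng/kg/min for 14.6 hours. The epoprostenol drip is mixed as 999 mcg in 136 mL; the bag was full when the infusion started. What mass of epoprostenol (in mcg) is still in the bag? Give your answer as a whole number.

555 mcg

Dose = 7.3 ng/kg/min × 69.4 kg = 506.62 ng/min
506.62 ng/min × 60 min/hr = 30397.2 ng/hr
Concentration = 999 mcg ÷ 136 mL = 7.345588 mcg/mL = 7345.588 ng/mL
Rate = 30397.2 ng/hr ÷ 7345.588 ng/mL = 4.138157 mL/hr
Volume infused = 4.138157 mL/hr × 14.6 hr = 60.4171 mL
Volume remaining = 136 − 60.4171 = 75.5829 mL
Drug remaining = 75.5829 mL × 7345.588 ng/mL = 555200.9 ng = 555.2009 mcg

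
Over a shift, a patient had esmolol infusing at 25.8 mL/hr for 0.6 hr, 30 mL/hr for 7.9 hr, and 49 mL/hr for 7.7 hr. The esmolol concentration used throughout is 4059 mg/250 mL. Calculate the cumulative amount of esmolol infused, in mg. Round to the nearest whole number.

10225 mg

Concentration = 4059 mg ÷ 250 mL = 16.236 mg/mL
Stage 1: 25.8 mL/hr × 0.6 hr = 15.48 mL → 15.48 mL × 16.236 mg/mL = 251.3333 mg
Stage 2: 30 mL/hr × 7.9 hr = 237 mL → 237 mL × 16.236 mg/mL = 3847.932 mg
Stage 3: 49 mL/hr × 7.7 hr = 377.3 mL → 377.3 mL × 16.236 mg/mL = 6125.843 mg
Total = 251.3333 + 3847.932 + 6125.843 = 10225.11 mg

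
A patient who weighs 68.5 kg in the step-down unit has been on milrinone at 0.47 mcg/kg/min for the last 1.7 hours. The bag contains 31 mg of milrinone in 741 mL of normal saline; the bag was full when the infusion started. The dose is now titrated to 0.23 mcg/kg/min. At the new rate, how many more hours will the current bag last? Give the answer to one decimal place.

Initial rate:
Dose = 0.47 mcg/kg/min × 68.5 kg = 32.195 mcg/min
32.195 mcg/min × 60 min/hr = 1931.7 mcg/hr
Concentration = 31 mg ÷ 741 mL = 0.04183536 mg/mL = 41.83536 mcg/mL
Rate = 1931.7 mcg/hr ÷ 41.83536 mcg/mL = 46.17386 mL/hr
Volume infused so far = 46.17386 mL/hr × 1.7 hr = 78.49556 mL
Volume remaining = 741 − 78.49556 = 662.5044 mL
New rate:
Dose = 0.23 mcg/kg/min × 68.5 kg = 15.755 mcg/min
15.755 mcg/min × 60 min/hr = 945.3 mcg/hr
Rate = 945.3 mcg/hr ÷ 41.83536 mcg/mL = 22.59572 mL/hr
Time remaining = 662.5044 mL ÷ 22.59572 mL/hr = 29.31991 hr

29.3 hours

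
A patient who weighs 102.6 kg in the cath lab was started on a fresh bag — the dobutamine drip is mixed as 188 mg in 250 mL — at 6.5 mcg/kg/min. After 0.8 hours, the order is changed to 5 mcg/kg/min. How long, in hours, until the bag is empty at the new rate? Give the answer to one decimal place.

Initial rate:
Dose = 6.5 mcg/kg/min × 102.6 kg = 666.9 mcg/min
666.9 mcg/min × 60 min/hr = 40014 mcg/hr
Concentration = 188 mg ÷ 250 mL = 0.752 mg/mL = 752 mcg/mL
Rate = 40014 mcg/hr ÷ 752 mcg/mL = 53.21011 mL/hr
Volume infused so far = 53.21011 mL/hr × 0.8 hr = 42.56809 mL
Volume remaining = 250 − 42.56809 = 207.4319 mL
New rate:
Dose = 5 mcg/kg/min × 102.6 kg = 513 mcg/min
513 mcg/min × 60 min/hr = 30780 mcg/hr
Rate = 30780 mcg/hr ÷ 752 mcg/mL = 40.93085 mL/hr
Time remaining = 207.4319 mL ÷ 40.93085 mL/hr = 5.067862 hr

5.1 hours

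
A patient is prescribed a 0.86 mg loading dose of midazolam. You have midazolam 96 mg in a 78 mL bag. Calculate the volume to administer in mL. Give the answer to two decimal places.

0.70 mL

Concentration = 96 mg ÷ 78 mL = 1.230769 mg/mL
Volume = 0.86 mg ÷ 1.230769 mg/mL = 0.69875 mL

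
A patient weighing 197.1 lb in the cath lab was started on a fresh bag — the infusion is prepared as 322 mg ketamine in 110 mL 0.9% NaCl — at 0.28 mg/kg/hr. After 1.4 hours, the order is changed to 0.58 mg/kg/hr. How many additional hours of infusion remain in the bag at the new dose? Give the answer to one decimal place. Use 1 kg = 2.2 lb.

Initial rate:
Weight = 197.1 lb ÷ 2.2 lb/kg = 89.59091 kg
Dose = 0.28 mg/kg/hr × 89.59091 kg = 25.08545 mg/hr
Concentration = 322 mg ÷ 110 mL = 2.927273 mg/mL
Rate = 25.08545 mg/hr ÷ 2.927273 mg/mL = 8.569565 mL/hr
Volume infused so far = 8.569565 mL/hr × 1.4 hr = 11.99739 mL
Volume remaining = 110 − 11.99739 = 98.00261 mL
New rate:
Dose = 0.58 mg/kg/hr × 89.59091 kg = 51.96273 mg/hr
Rate = 51.96273 mg/hr ÷ 2.927273 mg/mL = 17.75124 mL/hr
Time remaining = 98.00261 mL ÷ 17.75124 mL/hr = 5.520887 hr

5.5 hours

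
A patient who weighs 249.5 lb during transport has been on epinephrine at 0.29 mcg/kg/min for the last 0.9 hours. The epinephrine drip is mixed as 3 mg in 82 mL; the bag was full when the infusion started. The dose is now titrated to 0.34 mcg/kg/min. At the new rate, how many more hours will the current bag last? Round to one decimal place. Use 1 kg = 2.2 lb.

0.5 hours

Initial rate:
Weight = 249.5 lb ÷ 2.2 lb/kg = 113.4091 kg
Dose = 0.29 mcg/kg/min × 113.4091 kg = 32.88864 mcg/min
32.88864 mcg/min × 60 min/hr = 1973.318 mcg/hr
Concentration = 3 mg ÷ 82 mL = 0.03658537 mg/mL = 36.58537 mcg/mL
Rate = 1973.318 mcg/hr ÷ 36.58537 mcg/mL = 53.93736 mL/hr
Volume infused so far = 53.93736 mL/hr × 0.9 hr = 48.54363 mL
Volume remaining = 82 − 48.54363 = 33.45637 mL
New rate:
Dose = 0.34 mcg/kg/min × 113.4091 kg = 38.55909 mcg/min
38.55909 mcg/min × 60 min/hr = 2313.545 mcg/hr
Rate = 2313.545 mcg/hr ÷ 36.58537 mcg/mL = 63.23691 mL/hr
Time remaining = 33.45637 mL ÷ 63.23691 mL/hr = 0.529064 hr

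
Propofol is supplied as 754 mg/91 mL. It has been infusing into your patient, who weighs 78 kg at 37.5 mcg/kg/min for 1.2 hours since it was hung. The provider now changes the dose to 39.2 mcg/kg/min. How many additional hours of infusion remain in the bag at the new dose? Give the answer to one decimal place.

Initial rate:
Dose = 37.5 mcg/kg/min × 78 kg = 2925 mcg/min
2925 mcg/min × 60 min/hr = 175500 mcg/hr
Concentration = 754 mg ÷ 91 mL = 8.285714 mg/mL = 8285.714 mcg/mL
Rate = 175500 mcg/hr ÷ 8285.714 mcg/mL = 21.18103 mL/hr
Volume infused so far = 21.18103 mL/hr × 1.2 hr = 25.41724 mL
Volume remaining = 91 − 25.41724 = 65.58276 mL
New rate:
Dose = 39.2 mcg/kg/min × 78 kg = 3057.6 mcg/min
3057.6 mcg/min × 60 min/hr = 183456 mcg/hr
Rate = 183456 mcg/hr ÷ 8285.714 mcg/mL = 22.14124 mL/hr
Time remaining = 65.58276 mL ÷ 22.14124 mL/hr = 2.962018 hr

3.0 hours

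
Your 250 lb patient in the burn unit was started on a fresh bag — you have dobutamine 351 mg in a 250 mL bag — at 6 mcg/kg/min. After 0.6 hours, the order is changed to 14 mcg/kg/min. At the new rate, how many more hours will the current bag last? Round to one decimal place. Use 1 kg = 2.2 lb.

3.4 hours

Initial rate:
Weight = 250 lb ÷ 2.2 lb/kg = 113.6364 kg
Dose = 6 mcg/kg/min × 113.6364 kg = 681.8182 mcg/min
681.8182 mcg/min × 60 min/hr = 40909.09 mcg/hr
Concentration = 351 mg ÷ 250 mL = 1.404 mg/mL = 1404 mcg/mL
Rate = 40909.09 mcg/hr ÷ 1404 mcg/mL = 29.13753 mL/hr
Volume infused so far = 29.13753 mL/hr × 0.6 hr = 17.48252 mL
Volume remaining = 250 − 17.48252 = 232.5175 mL
New rate:
Dose = 14 mcg/kg/min × 113.6364 kg = 1590.909 mcg/min
1590.909 mcg/min × 60 min/hr = 95454.55 mcg/hr
Rate = 95454.55 mcg/hr ÷ 1404 mcg/mL = 67.98757 mL/hr
Time remaining = 232.5175 mL ÷ 67.98757 mL/hr = 3.42 hr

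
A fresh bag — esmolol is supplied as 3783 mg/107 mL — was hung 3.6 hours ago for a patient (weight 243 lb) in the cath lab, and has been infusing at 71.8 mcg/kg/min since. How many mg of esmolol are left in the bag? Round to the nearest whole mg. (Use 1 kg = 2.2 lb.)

Weight = 243 lb ÷ 2.2 lb/kg = 110.4545 kg
Dose = 71.8 mcg/kg/min × 110.4545 kg = 7930.636 mcg/min
7930.636 mcg/min × 60 min/hr = 475838.2 mcg/hr
Concentration = 3783 mg ÷ 107 mL = 35.35514 mg/mL = 35355.14 mcg/mL
Rate = 475838.2 mcg/hr ÷ 35355.14 mcg/mL = 13.45881 mL/hr
Volume infused = 13.45881 mL/hr × 3.6 hr = 48.45172 mL
Volume remaining = 107 − 48.45172 = 58.54828 mL
Drug remaining = 58.54828 mL × 35355.14 mcg/mL = 2069983 mcg = 2069.983 mg

2070 mg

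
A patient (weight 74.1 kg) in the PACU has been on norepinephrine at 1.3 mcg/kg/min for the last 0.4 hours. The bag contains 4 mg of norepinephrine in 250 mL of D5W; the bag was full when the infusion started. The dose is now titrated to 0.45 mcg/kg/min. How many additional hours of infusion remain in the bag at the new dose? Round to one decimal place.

Initial rate:
Dose = 1.3 mcg/kg/min × 74.1 kg = 96.33 mcg/min
96.33 mcg/min × 60 min/hr = 5779.8 mcg/hr
Concentration = 4 mg ÷ 250 mL = 0.016 mg/mL = 16 mcg/mL
Rate = 5779.8 mcg/hr ÷ 16 mcg/mL = 361.2375 mL/hr
Volume infused so far = 361.2375 mL/hr × 0.4 hr = 144.495 mL
Volume remaining = 250 − 144.495 = 105.505 mL
New rate:
Dose = 0.45 mcg/kg/min × 74.1 kg = 33.345 mcg/min
33.345 mcg/min × 60 min/hr = 2000.7 mcg/hr
Rate = 2000.7 mcg/hr ÷ 16 mcg/mL = 125.0437 mL/hr
Time remaining = 105.505 mL ÷ 125.0437 mL/hr = 0.8437447 hr

0.8 hours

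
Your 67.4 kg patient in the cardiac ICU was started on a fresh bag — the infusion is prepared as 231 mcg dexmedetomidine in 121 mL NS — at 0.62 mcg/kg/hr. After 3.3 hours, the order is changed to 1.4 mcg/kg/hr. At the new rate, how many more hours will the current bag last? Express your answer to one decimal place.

1.0 hours

Initial rate:
Dose = 0.62 mcg/kg/hr × 67.4 kg = 41.788 mcg/hr
Concentration = 231 mcg ÷ 121 mL = 1.909091 mcg/mL
Rate = 41.788 mcg/hr ÷ 1.909091 mcg/mL = 21.88895 mL/hr
Volume infused so far = 21.88895 mL/hr × 3.3 hr = 72.23354 mL
Volume remaining = 121 − 72.23354 = 48.76646 mL
New rate:
Dose = 1.4 mcg/kg/hr × 67.4 kg = 94.36 mcg/hr
Rate = 94.36 mcg/hr ÷ 1.909091 mcg/mL = 49.42667 mL/hr
Time remaining = 48.76646 mL ÷ 49.42667 mL/hr = 0.9866426 hr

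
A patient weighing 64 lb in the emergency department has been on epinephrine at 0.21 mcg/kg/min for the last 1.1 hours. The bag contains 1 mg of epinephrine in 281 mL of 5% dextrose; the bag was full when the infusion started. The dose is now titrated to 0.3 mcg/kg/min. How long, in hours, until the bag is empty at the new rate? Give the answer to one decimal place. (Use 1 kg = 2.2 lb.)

1.1 hours

Initial rate:
Weight = 64 lb ÷ 2.2 lb/kg = 29.09091 kg
Dose = 0.21 mcg/kg/min × 29.09091 kg = 6.109091 mcg/min
6.109091 mcg/min × 60 min/hr = 366.5455 mcg/hr
Concentration = 1 mg ÷ 281 mL = 0.003558719 mg/mL = 3.558719 mcg/mL
Rate = 366.5455 mcg/hr ÷ 3.558719 mcg/mL = 102.9993 mL/hr
Volume infused so far = 102.9993 mL/hr × 1.1 hr = 113.2992 mL
Volume remaining = 281 − 113.2992 = 167.7008 mL
New rate:
Dose = 0.3 mcg/kg/min × 29.09091 kg = 8.727273 mcg/min
8.727273 mcg/min × 60 min/hr = 523.6364 mcg/hr
Rate = 523.6364 mcg/hr ÷ 3.558719 mcg/mL = 147.1418 mL/hr
Time remaining = 167.7008 mL ÷ 147.1418 mL/hr = 1.139722 hr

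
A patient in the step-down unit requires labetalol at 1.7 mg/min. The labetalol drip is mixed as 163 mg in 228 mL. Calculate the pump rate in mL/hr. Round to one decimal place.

142.7 mL/hr

1.7 mg/min × 60 min/hr = 102 mg/hr
Concentration = 163 mg ÷ 228 mL = 0.7149123 mg/mL
Rate = 102 mg/hr ÷ 0.7149123 mg/mL = 142.6748 mL/hr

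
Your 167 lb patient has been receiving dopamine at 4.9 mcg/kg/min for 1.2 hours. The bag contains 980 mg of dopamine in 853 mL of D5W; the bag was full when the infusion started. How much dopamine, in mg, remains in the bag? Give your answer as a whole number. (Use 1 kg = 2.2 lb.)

Weight = 167 lb ÷ 2.2 lb/kg = 75.90909 kg
Dose = 4.9 mcg/kg/min × 75.90909 kg = 371.9545 mcg/min
371.9545 mcg/min × 60 min/hr = 22317.27 mcg/hr
Concentration = 980 mg ÷ 853 mL = 1.148886 mg/mL = 1148.886 mcg/mL
Rate = 22317.27 mcg/hr ÷ 1148.886 mcg/mL = 19.42514 mL/hr
Volume infused = 19.42514 mL/hr × 1.2 hr = 23.31016 mL
Volume remaining = 853 − 23.31016 = 829.6898 mL
Drug remaining = 829.6898 mL × 1148.886 mcg/mL = 953219.3 mcg = 953.2193 mg

953 mg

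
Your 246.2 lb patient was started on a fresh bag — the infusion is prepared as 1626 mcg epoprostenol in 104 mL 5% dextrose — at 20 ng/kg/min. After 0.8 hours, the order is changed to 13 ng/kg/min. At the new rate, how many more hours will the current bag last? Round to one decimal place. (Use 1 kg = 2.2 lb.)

Initial rate:
Weight = 246.2 lb ÷ 2.2 lb/kg = 111.9091 kg
Dose = 20 ng/kg/min × 111.9091 kg = 2238.182 ng/min
2238.182 ng/min × 60 min/hr = 134290.9 ng/hr
Concentration = 1626 mcg ÷ 104 mL = 15.63462 mcg/mL = 15634.62 ng/mL
Rate = 134290.9 ng/hr ÷ 15634.62 ng/mL = 8.589332 mL/hr
Volume infused so far = 8.589332 mL/hr × 0.8 hr = 6.871466 mL
Volume remaining = 104 − 6.871466 = 97.12853 mL
New rate:
Dose = 13 ng/kg/min × 111.9091 kg = 1454.818 ng/min
1454.818 ng/min × 60 min/hr = 87289.09 ng/hr
Rate = 87289.09 ng/hr ÷ 15634.62 ng/mL = 5.583066 mL/hr
Time remaining = 97.12853 mL ÷ 5.583066 mL/hr = 17.39699 hr

17.4 hours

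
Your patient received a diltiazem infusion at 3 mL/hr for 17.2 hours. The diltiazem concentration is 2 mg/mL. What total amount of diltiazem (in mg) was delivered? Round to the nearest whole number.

103 mg

Drug rate = 3 mL/hr × 2 mg/mL = 6 mg/hr
Total = 6 mg/hr × 17.2 hr = 103.2 mg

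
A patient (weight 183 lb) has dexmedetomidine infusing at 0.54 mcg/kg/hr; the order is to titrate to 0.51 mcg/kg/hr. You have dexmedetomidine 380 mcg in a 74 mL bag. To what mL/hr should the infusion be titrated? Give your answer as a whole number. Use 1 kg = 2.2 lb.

8 mL/hr

Weight = 183 lb ÷ 2.2 lb/kg = 83.18182 kg
Dose = 0.51 mcg/kg/hr × 83.18182 kg = 42.42273 mcg/hr
Concentration = 380 mcg ÷ 74 mL = 5.135135 mcg/mL
Rate = 42.42273 mcg/hr ÷ 5.135135 mcg/mL = 8.261268 mL/hr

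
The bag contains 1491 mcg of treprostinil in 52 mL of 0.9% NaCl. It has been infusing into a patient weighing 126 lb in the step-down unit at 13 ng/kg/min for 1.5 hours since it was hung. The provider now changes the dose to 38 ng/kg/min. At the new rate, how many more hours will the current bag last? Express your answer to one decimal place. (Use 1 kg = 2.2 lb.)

Initial rate:
Weight = 126 lb ÷ 2.2 lb/kg = 57.27273 kg
Dose = 13 ng/kg/min × 57.27273 kg = 744.5455 ng/min
744.5455 ng/min × 60 min/hr = 44672.73 ng/hr
Concentration = 1491 mcg ÷ 52 mL = 28.67308 mcg/mL = 28673.08 ng/mL
Rate = 44672.73 ng/hr ÷ 28673.08 ng/mL = 1.558003 mL/hr
Volume infused so far = 1.558003 mL/hr × 1.5 hr = 2.337004 mL
Volume remaining = 52 − 2.337004 = 49.663 mL
New rate:
Dose = 38 ng/kg/min × 57.27273 kg = 2176.364 ng/min
2176.364 ng/min × 60 min/hr = 130581.8 ng/hr
Rate = 130581.8 ng/hr ÷ 28673.08 ng/mL = 4.554161 mL/hr
Time remaining = 49.663 mL ÷ 4.554161 mL/hr = 10.90497 hr

10.9 hours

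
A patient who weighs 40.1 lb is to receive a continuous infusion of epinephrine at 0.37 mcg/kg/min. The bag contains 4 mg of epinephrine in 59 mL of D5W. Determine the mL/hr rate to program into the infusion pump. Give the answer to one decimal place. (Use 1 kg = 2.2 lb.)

6.0 mL/hr

Weight = 40.1 lb ÷ 2.2 lb/kg = 18.22727 kg
Dose = 0.37 mcg/kg/min × 18.22727 kg = 6.744091 mcg/min
6.744091 mcg/min × 60 min/hr = 404.6455 mcg/hr
Concentration = 4 mg ÷ 59 mL = 0.06779661 mg/mL = 67.79661 mcg/mL
Rate = 404.6455 mcg/hr ÷ 67.79661 mcg/mL = 5.96852 mL/hr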